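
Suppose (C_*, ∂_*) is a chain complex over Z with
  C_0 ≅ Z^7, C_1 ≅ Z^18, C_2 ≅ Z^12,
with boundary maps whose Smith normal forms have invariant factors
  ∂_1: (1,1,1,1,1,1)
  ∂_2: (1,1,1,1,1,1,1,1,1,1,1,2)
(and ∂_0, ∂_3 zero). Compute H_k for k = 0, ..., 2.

H_0: b_0 = 7 − 0 − 6 = 1; torsion from ∂_1 factors > 1: none. So H_0 ≅ Z.
H_1: b_1 = 18 − 6 − 12 = 0; torsion from ∂_2 factors > 1: [2]. So H_1 ≅ Z_2.
H_2: b_2 = 12 − 12 − 0 = 0; torsion from ∂_3 factors > 1: none. So H_2 ≅ 0.

H_0 ≅ Z,  H_1 ≅ Z_2,  H_2 = 0.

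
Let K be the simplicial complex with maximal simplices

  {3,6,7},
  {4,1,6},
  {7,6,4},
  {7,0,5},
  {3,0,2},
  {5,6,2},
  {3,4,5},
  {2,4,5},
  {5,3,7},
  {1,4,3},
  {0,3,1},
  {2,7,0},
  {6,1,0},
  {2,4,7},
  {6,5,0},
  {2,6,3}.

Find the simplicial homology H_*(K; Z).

H_0 ≅ Z,  H_1 ≅ Z^2,  H_2 ≅ Z.

We work with the vertex ordering 0 < 1 < 2 < 3 < 4 < 5 < 6 < 7. The simplices of K, each written with vertices in increasing order, are:

  0-simplices (8): [0], [1], [2], [3], [4], [5], [6], [7]
  1-simplices (24): (24 of them)
  2-simplices (16): [0,1,3], [0,1,6], [0,2,3], [0,2,7], [0,5,6], [0,5,7], [1,3,4], [1,4,6], [2,3,6], [2,4,5], [2,4,7], [2,5,6], [3,4,5], [3,5,7], [3,6,7], [4,6,7]

so the chain groups are C_0 ≅ Z^8, C_1 ≅ Z^24, C_2 ≅ Z^16.

∂_1: C_1 → C_0 sends each edge [p,q] (with p < q) to q − p.
The 8×24 boundary matrix has rank 7 and Smith normal form diag(1,1,1,1,1,1,1).

∂_2: C_2 → C_1 sends each 2-simplex [p,q,r] to [q,r] − [p,r] + [p,q]. For instance
  ∂[0,5,6] = [5,6] − [0,6] + [0,5],
  ∂[0,2,7] = [2,7] − [0,7] + [0,2].
This gives a 24×16 integer matrix of rank 15; reducing to Smith normal form yields diagonal entries (1,1,1,1,1,1,1,1,1,1,1,1,1,1,1).

Computing H_k = (kernel of ∂_k) / (image of ∂_{k+1}):

  H_0: rank C_0 − rank ∂_1 = 8 − 7 = 1, and the invariant factors of ∂_1 are all 1, so H_0 = Z.
  H_1: rank ker ∂_1 − rank ∂_2 = (24 − 7) − 15 = 2, and the invariant factors of ∂_2 are all 1, so H_1 = Z^2.
  H_2: rank ker ∂_2 − rank ∂_3 = (16 − 15) − 0 = 1, and there is no ∂_3, so H_2 = Z.

(K is a triangulation of the torus T^2.)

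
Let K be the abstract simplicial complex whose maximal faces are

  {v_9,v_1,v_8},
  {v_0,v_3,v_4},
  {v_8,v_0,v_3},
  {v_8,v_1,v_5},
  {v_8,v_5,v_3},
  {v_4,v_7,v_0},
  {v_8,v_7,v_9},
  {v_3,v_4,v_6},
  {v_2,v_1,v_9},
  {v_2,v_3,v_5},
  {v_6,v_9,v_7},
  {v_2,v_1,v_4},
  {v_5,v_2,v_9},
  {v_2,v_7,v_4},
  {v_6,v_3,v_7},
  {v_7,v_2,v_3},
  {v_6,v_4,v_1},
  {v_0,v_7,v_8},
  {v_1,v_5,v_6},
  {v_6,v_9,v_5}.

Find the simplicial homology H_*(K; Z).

Fix the vertex order v_0 < v_1 < v_2 < v_3 < v_4 < v_5 < v_6 < v_7 < v_8 < v_9 and write every simplex with vertices in increasing order. Then dim K = 2 and the simplices of K are:

  0-simplices (10): [v_0], [v_1], [v_2], [v_3], [v_4], [v_5], [v_6], [v_7], [v_8], [v_9]
  1-simplices (30): (30 of them)
  2-simplices (20): (20 of them)

Hence C_0 ≅ Z^10, C_1 ≅ Z^30, C_2 ≅ Z^20.

Boundary ∂_1: C_1 → C_0 is given by ∂[p,q] = [q] − [p].
This gives a 10×30 integer matrix of rank 9; reducing to Smith normal form yields diagonal entries (1,1,1,1,1,1,1,1,1).

The boundary map ∂_2: C_2 → C_1 acts by ∂[p,q,r] = [q,r] − [p,r] + [p,q]. For instance
  ∂[v_2,v_3,v_7] = [v_3,v_7] − [v_2,v_7] + [v_2,v_3],
  ∂[v_0,v_4,v_7] = [v_4,v_7] − [v_0,v_7] + [v_0,v_4].
The resulting 30×20 matrix has rank 20, and its Smith normal form has invariant factors (1,1,1,1,1,1,1,1,1,1,1,1,1,1,1,1,1,1,1,2).

Reading off H_k = ker ∂_k / im ∂_{k+1}:

  H_0: rank C_0 − rank ∂_1 = 10 − 9 = 1, and the invariant factors of ∂_1 are all 1, so H_0 ≅ Z.
  H_1: rank ker ∂_1 − rank ∂_2 = (30 − 9) − 20 = 1, and ∂_2 has invariant factor 2 > 1, so H_1 ≅ Z ⊕ Z/2.
  H_2: rank ker ∂_2 − rank ∂_3 = (20 − 20) − 0 = 0, and there is no ∂_3, so H_2 ≅ 0.

H_0 ≅ Z,  H_1 ≅ Z ⊕ Z/2,  H_2 = 0.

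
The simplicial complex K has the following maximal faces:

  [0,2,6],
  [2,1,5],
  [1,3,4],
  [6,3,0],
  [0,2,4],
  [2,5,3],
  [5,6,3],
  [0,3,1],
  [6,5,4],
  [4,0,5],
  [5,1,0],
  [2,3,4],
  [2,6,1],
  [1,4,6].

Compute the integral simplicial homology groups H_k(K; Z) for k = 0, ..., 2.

H_0 = Z,  H_1 = Z^2,  H_2 = Z.

Take the total order 0 < 1 < 2 < 3 < 4 < 5 < 6 on the vertex set. Then K (dimension 2) consists of the simplices:

  0-simplices (7): [0], [1], [2], [3], [4], [5], [6]
  1-simplices (21): [0,1], [0,2], [0,3], [0,4], [0,5], [0,6], [1,2], [1,3], [1,4], [1,5], [1,6], [2,3], [2,4], [2,5], [2,6], [3,4], [3,5], [3,6], [4,5], [4,6], [5,6]
  2-simplices (14): [0,1,3], [0,1,5], [0,2,4], [0,2,6], [0,3,6], [0,4,5], [1,2,5], [1,2,6], [1,3,4], [1,4,6], [2,3,4], [2,3,5], [3,5,6], [4,5,6]

Hence C_0 ≅ Z^7, C_1 ≅ Z^21, C_2 ≅ Z^14.

The boundary map ∂_1: C_1 → C_0 maps an edge to its endpoints' difference, ∂[p,q] = q − p. For instance
  ∂[0,1] = [1] − [0].
The 7×21 boundary matrix has rank 6 and Smith normal form diag(1,1,1,1,1,1).

The boundary map ∂_2: C_2 → C_1 sends each 2-simplex [p,q,r] to [q,r] − [p,r] + [p,q]. For instance
  ∂[1,3,4] = [3,4] − [1,4] + [1,3],
  ∂[1,2,6] = [2,6] − [1,6] + [1,2].
This gives a 21×14 integer matrix of rank 13; reducing to Smith normal form yields diagonal entries (1,1,1,1,1,1,1,1,1,1,1,1,1).

From H_k ≅ ker(∂_k) / im(∂_{k+1}) we obtain:

  H_0: rank C_0 − rank ∂_1 = 7 − 6 = 1, and the invariant factors of ∂_1 are all 1, so H_0 = Z.
  H_1: rank ker ∂_1 − rank ∂_2 = (21 − 6) − 13 = 2, and the invariant factors of ∂_2 are all 1, so H_1 = Z^2.
  H_2: rank ker ∂_2 − rank ∂_3 = (14 − 13) − 0 = 1, and there is no ∂_3, so H_2 = Z.

As a check, the Euler characteristic is 7 − 21 + 14 = 0, which agrees with 1 − 2 + 1 = 0.
(K is a triangulation of the torus T^2.)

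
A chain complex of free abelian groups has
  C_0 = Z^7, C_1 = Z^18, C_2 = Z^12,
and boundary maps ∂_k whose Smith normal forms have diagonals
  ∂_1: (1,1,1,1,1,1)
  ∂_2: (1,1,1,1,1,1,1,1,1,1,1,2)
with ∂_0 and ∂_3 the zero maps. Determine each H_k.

H_0: b_0 = 7 − 0 − 6 = 1; torsion from ∂_1 factors > 1: none. So H_0 ≅ Z.
H_1: b_1 = 18 − 6 − 12 = 0; torsion from ∂_2 factors > 1: [2]. So H_1 ≅ Z/2Z.
H_2: b_2 = 12 − 12 − 0 = 0; torsion from ∂_3 factors > 1: none. So H_2 ≅ 0.

H_0 ≅ Z,  H_1 ≅ Z/2Z,  H_2 = 0.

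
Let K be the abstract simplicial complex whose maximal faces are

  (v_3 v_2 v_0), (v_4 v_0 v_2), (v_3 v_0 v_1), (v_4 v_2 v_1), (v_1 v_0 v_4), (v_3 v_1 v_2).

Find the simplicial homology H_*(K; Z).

H_0 = Z,  H_1 = 0,  H_2 = Z.

Fix the vertex order v_0 < v_1 < v_2 < v_3 < v_4 and write every simplex with vertices in increasing order. Then dim K = 2 and the simplices of K are:

  0-simplices (5): [v_0], [v_1], [v_2], [v_3], [v_4]
  1-simplices (9): [v_0,v_1], [v_0,v_2], [v_0,v_3], [v_0,v_4], [v_1,v_2], [v_1,v_3], [v_1,v_4], [v_2,v_3], [v_2,v_4]
  2-simplices (6): [v_0,v_1,v_3], [v_0,v_1,v_4], [v_0,v_2,v_3], [v_0,v_2,v_4], [v_1,v_2,v_3], [v_1,v_2,v_4]

Hence C_0 ≅ Z^5, C_1 ≅ Z^9, C_2 ≅ Z^6.

The boundary map ∂_1: C_1 → C_0 is given by ∂[p,q] = [q] − [p]. For instance
  ∂[v_1,v_4] = [v_4] − [v_1].
The 5×9 boundary matrix has rank 4 and Smith normal form diag(1,1,1,1).

The boundary map ∂_2: C_2 → C_1 sends each 2-simplex [p,q,r] to [q,r] − [p,r] + [p,q]. For instance
  ∂[v_1,v_2,v_3] = [v_2,v_3] − [v_1,v_3] + [v_1,v_2],
  ∂[v_0,v_2,v_4] = [v_2,v_4] − [v_0,v_4] + [v_0,v_2].
This gives a 9×6 integer matrix of rank 5; reducing to Smith normal form yields diagonal entries (1,1,1,1,1).

Reading off H_k = ker ∂_k / im ∂_{k+1}:

  H_0: rank C_0 − rank ∂_1 = 5 − 4 = 1, and the invariant factors of ∂_1 are all 1, so H_0 = Z.
  H_1: rank ker ∂_1 − rank ∂_2 = (9 − 4) − 5 = 0, and the invariant factors of ∂_2 are all 1, so H_1 = 0.
  H_2: rank ker ∂_2 − rank ∂_3 = (6 − 5) − 0 = 1, and there is no ∂_3, so H_2 = Z.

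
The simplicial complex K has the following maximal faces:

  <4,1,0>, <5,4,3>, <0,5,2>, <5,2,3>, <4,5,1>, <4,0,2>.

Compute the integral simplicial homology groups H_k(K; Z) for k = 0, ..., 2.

H_0 = Z,  H_1 = Z,  H_2 = 0.

Fix the vertex order 0 < 1 < 2 < 3 < 4 < 5 and write every simplex with vertices in increasing order. Then dim K = 2 and the simplices of K are:

  0-simplices (6): [0], [1], [2], [3], [4], [5]
  1-simplices (12): [0,1], [0,2], [0,4], [0,5], [1,4], [1,5], [2,3], [2,4], [2,5], [3,4], [3,5], [4,5]
  2-simplices (6): [0,1,4], [0,2,4], [0,2,5], [1,4,5], [2,3,5], [3,4,5]

giving chain groups C_0 ≅ Z^6, C_1 ≅ Z^12, C_2 ≅ Z^6.

The boundary map ∂_1: C_1 → C_0 sends each edge [p,q] (with p < q) to q − p. For instance
  ∂[0,4] = [4] − [0].
The 6×12 boundary matrix has rank 5 and Smith normal form diag(1,1,1,1,1).

Boundary ∂_2: C_2 → C_1 sends each 2-simplex [p,q,r] to [q,r] − [p,r] + [p,q]. For instance
  ∂[0,1,4] = [1,4] − [0,4] + [0,1],
  ∂[3,4,5] = [4,5] − [3,5] + [3,4].
The 12×6 boundary matrix has rank 6 and Smith normal form diag(1,1,1,1,1,1).

Reading off H_k = ker ∂_k / im ∂_{k+1}:

  H_0: rank C_0 − rank ∂_1 = 6 − 5 = 1, and the invariant factors of ∂_1 are all 1, so H_0 ≅ Z.
  H_1: rank ker ∂_1 − rank ∂_2 = (12 − 5) − 6 = 1, and the invariant factors of ∂_2 are all 1, so H_1 ≅ Z.
  H_2: rank ker ∂_2 − rank ∂_3 = (6 − 6) − 0 = 0, and there is no ∂_3, so H_2 ≅ 0.

(K is a triangulation of the cylinder S^1 x I.)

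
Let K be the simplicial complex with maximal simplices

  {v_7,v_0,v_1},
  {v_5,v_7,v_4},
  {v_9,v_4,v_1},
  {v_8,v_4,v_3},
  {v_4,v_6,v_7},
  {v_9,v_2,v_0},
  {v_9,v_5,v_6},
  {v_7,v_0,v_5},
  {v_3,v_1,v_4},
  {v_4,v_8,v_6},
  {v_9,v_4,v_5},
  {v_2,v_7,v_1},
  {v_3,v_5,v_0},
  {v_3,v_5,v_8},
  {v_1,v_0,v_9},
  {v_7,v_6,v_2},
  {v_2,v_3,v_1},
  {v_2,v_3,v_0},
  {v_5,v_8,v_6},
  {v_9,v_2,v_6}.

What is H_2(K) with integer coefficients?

H_2 ≅ 0.

Take the total order v_0 < v_1 < v_2 < v_3 < v_4 < v_5 < v_6 < v_7 < v_8 < v_9 on the vertex set. Then K (dimension 2) consists of the simplices:

  0-simplices (10): [v_0], [v_1], [v_2], [v_3], [v_4], [v_5], [v_6], [v_7], [v_8], [v_9]
  1-simplices (30): (30 of them)
  2-simplices (20): (20 of them)

so the chain groups are C_0 ≅ Z^10, C_1 ≅ Z^30, C_2 ≅ Z^20.

The boundary map ∂_1: C_1 → C_0 sends each edge [p,q] (with p < q) to q − p.
As a 10×30 matrix over Z this has rank 9, with invariant factors (1,1,1,1,1,1,1,1,1).

The boundary map ∂_2: C_2 → C_1 maps a triangle to the signed sum of its edges. For instance
  ∂[v_1,v_2,v_3] = [v_2,v_3] − [v_1,v_3] + [v_1,v_2],
  ∂[v_0,v_2,v_3] = [v_2,v_3] − [v_0,v_3] + [v_0,v_2].
As a 30×20 matrix over Z this has rank 20, with invariant factors (1,1,1,1,1,1,1,1,1,1,1,1,1,1,1,1,1,1,1,2).

From H_k ≅ ker(∂_k) / im(∂_{k+1}) we obtain:

  H_2: rank ker ∂_2 − rank ∂_3 = (20 − 20) − 0 = 0, and there is no ∂_3, so H_2 = 0.

(K is a triangulation of the Klein bottle.)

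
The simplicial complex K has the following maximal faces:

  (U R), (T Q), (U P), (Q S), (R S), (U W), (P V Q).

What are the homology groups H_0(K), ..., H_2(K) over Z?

H_0 = Z,  H_1 = Z,  H_2 = 0.

We work with the vertex ordering P < Q < R < S < T < U < V < W. The simplices of K, each written with vertices in increasing order, are:

  0-simplices (8): P, Q, R, S, T, U, V, W
  1-simplices (9): PQ, PU, PV, QS, QT, QV, RS, RU, UW
  2-simplices (1): PQV

so the chain groups are C_0 ≅ Z^8, C_1 ≅ Z^9, C_2 ≅ Z^1.

The boundary map ∂_1: C_1 → C_0 sends each edge [p,q] (with p < q) to q − p. For instance
  ∂RS = S − R.
This gives a 8×9 integer matrix of rank 7; reducing to Smith normal form yields diagonal entries (1,1,1,1,1,1,1).

The boundary map ∂_2: C_2 → C_1 acts by ∂[p,q,r] = [q,r] − [p,r] + [p,q]. For instance
  ∂PQV = QV − PV + PQ.
This gives a 9×1 integer matrix of rank 1; reducing to Smith normal form yields diagonal entries (1).

Computing H_k = (kernel of ∂_k) / (image of ∂_{k+1}):

  H_0: rank C_0 − rank ∂_1 = 8 − 7 = 1, and the invariant factors of ∂_1 are all 1, so H_0 ≅ Z.
  H_1: rank ker ∂_1 − rank ∂_2 = (9 − 7) − 1 = 1, and the invariant factors of ∂_2 are all 1, so H_1 ≅ Z.
  H_2: rank ker ∂_2 − rank ∂_3 = (1 − 1) − 0 = 0, and there is no ∂_3, so H_2 ≅ 0.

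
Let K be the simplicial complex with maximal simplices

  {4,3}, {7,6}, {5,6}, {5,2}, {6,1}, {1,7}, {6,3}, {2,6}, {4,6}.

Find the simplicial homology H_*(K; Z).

H_0 ≅ Z,  H_1 ≅ Z^3.

We work with the vertex ordering 1 < 2 < 3 < 4 < 5 < 6 < 7. The simplices of K, each written with vertices in increasing order, are:

  0-simplices (7): [1], [2], [3], [4], [5], [6], [7]
  1-simplices (9): [1,6], [1,7], [2,5], [2,6], [3,4], [3,6], [4,6], [5,6], [6,7]

so the chain groups are C_0 ≅ Z^7, C_1 ≅ Z^9.

∂_1: C_1 → C_0 sends each edge [p,q] (with p < q) to q − p.
The 7×9 boundary matrix has rank 6 and Smith normal form diag(1,1,1,1,1,1).

Computing H_k = (kernel of ∂_k) / (image of ∂_{k+1}):

  H_0: rank C_0 − rank ∂_1 = 7 − 6 = 1, and the invariant factors of ∂_1 are all 1, so H_0 = Z.
  H_1: rank ker ∂_1 − rank ∂_2 = (9 − 6) − 0 = 3, and there is no ∂_2, so H_1 = Z^3.

As a check, the Euler characteristic is 7 − 9 = -2, which agrees with 1 − 3 = -2.
(K is a triangulation of a wedge of 3 circles.)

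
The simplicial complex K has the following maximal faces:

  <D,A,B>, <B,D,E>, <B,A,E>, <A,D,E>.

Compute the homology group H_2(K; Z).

H_2 ≅ Z.

Take the total order A < B < D < E on the vertex set. Then K (dimension 2) consists of the simplices:

  0-simplices (4): A, B, D, E
  1-simplices (6): AB, AD, AE, BD, BE, DE
  2-simplices (4): ABD, ABE, ADE, BDE

giving chain groups C_0 ≅ Z^4, C_1 ≅ Z^6, C_2 ≅ Z^4.

The boundary map ∂_1: C_1 → C_0 is given by ∂[p,q] = [q] − [p].
This gives a 4×6 integer matrix of rank 3; reducing to Smith normal form yields diagonal entries (1,1,1).

The boundary map ∂_2: C_2 → C_1 sends each 2-simplex [p,q,r] to [q,r] − [p,r] + [p,q]. For instance
  ∂ADE = DE − AE + AD,
  ∂BDE = DE − BE + BD.
The 6×4 boundary matrix has rank 3 and Smith normal form diag(1,1,1).

From H_k ≅ ker(∂_k) / im(∂_{k+1}) we obtain:

  H_2: rank ker ∂_2 − rank ∂_3 = (4 − 3) − 0 = 1, and there is no ∂_3, so H_2 = Z.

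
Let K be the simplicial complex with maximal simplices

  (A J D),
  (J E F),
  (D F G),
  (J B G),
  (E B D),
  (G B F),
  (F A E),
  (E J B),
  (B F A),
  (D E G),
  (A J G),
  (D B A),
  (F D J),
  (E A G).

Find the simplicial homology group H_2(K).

Take the total order A < B < D < E < F < G < J on the vertex set. Then K (dimension 2) consists of the simplices:

  0-simplices (7): A, B, D, E, F, G, J
  1-simplices (21): AB, AD, AE, AF, AG, AJ, BD, BE, BF, BG, BJ, DE, DF, DG, DJ, EF, EG, EJ, FG, FJ, GJ
  2-simplices (14): ABD, ABF, ADJ, AEF, AEG, AGJ, BDE, BEJ, BFG, BGJ, DEG, DFG, DFJ, EFJ

so the chain groups are C_0 ≅ Z^7, C_1 ≅ Z^21, C_2 ≅ Z^14.

∂_1: C_1 → C_0 sends each edge [p,q] (with p < q) to q − p.
The resulting 7×21 matrix has rank 6, and its Smith normal form has invariant factors (1,1,1,1,1,1).

The boundary map ∂_2: C_2 → C_1 acts by ∂[p,q,r] = [q,r] − [p,r] + [p,q]. For instance
  ∂BFG = FG − BG + BF,
  ∂DFJ = FJ − DJ + DF.
The 21×14 boundary matrix has rank 13 and Smith normal form diag(1,1,1,1,1,1,1,1,1,1,1,1,1).

Reading off H_k = ker ∂_k / im ∂_{k+1}:

  H_2: rank ker ∂_2 − rank ∂_3 = (14 − 13) − 0 = 1, and there is no ∂_3, so H_2 = Z.

H_2 = Z.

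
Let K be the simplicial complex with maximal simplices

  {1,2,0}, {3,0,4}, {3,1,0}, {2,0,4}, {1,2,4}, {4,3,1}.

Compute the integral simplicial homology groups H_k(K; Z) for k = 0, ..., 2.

K has 5 vertices, 9 edges, 6 triangles.
rank ∂_0 = 0, rank ∂_1 = 4 ⇒ b_0 = 5 − 0 − 4 = 1; all invariant factors of ∂_1 are 1 so no torsion. So H_0 = Z.
rank ∂_1 = 4, rank ∂_2 = 5 ⇒ b_1 = 9 − 4 − 5 = 0; all invariant factors of ∂_2 are 1 so no torsion. So H_1 = 0.
rank ∂_2 = 5, rank ∂_3 = 0 ⇒ b_2 = 6 − 5 − 0 = 1. So H_2 = Z.

H_0 ≅ Z,  H_1 = 0,  H_2 ≅ Z.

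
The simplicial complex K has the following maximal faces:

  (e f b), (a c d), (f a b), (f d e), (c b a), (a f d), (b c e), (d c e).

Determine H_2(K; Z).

Order the vertices as a < b < c < d < e < f. Listing each simplex with vertices in this order, K has dimension 2 with simplices:

  0-simplices (6): a, b, c, d, e, f
  1-simplices (12): ab, ac, ad, af, bc, be, bf, cd, ce, de, df, ef
  2-simplices (8): abc, abf, acd, adf, bce, bef, cde, def

Hence C_0 ≅ Z^6, C_1 ≅ Z^12, C_2 ≅ Z^8.

The boundary map ∂_1: C_1 → C_0 maps an edge to its endpoints' difference, ∂[p,q] = q − p. For instance
  ∂be = e − b.
The resulting 6×12 matrix has rank 5, and its Smith normal form has invariant factors (1,1,1,1,1).

∂_2: C_2 → C_1 maps a triangle to the signed sum of its edges. For instance
  ∂adf = df − af + ad,
  ∂abc = bc − ac + ab.
As a 12×8 matrix over Z this has rank 7, with invariant factors (1,1,1,1,1,1,1).

Reading off H_k = ker ∂_k / im ∂_{k+1}:

  H_2: rank ker ∂_2 − rank ∂_3 = (8 − 7) − 0 = 1, and there is no ∂_3, so H_2 ≅ Z.

H_2 ≅ Z.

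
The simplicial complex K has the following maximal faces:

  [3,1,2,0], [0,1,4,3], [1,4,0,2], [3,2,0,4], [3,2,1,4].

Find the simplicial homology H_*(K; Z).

H_0 = Z,  H_1 = 0,  H_2 = 0,  H_3 = Z.

We work with the vertex ordering 0 < 1 < 2 < 3 < 4. The simplices of K, each written with vertices in increasing order, are:

  0-simplices (5): [0], [1], [2], [3], [4]
  1-simplices (10): [0,1], [0,2], [0,3], [0,4], [1,2], [1,3], [1,4], [2,3], [2,4], [3,4]
  2-simplices (10): [0,1,2], [0,1,3], [0,1,4], [0,2,3], [0,2,4], [0,3,4], [1,2,3], [1,2,4], [1,3,4], [2,3,4]
  3-simplices (5): [0,1,2,3], [0,1,2,4], [0,1,3,4], [0,2,3,4], [1,2,3,4]

giving chain groups C_0 ≅ Z^5, C_1 ≅ Z^10, C_2 ≅ Z^10, C_3 ≅ Z^5.

The boundary map ∂_1: C_1 → C_0 maps an edge to its endpoints' difference, ∂[p,q] = q − p. For instance
  ∂[1,3] = [3] − [1].
As a 5×10 matrix over Z this has rank 4, with invariant factors (1,1,1,1).

The boundary map ∂_2: C_2 → C_1 acts by ∂[p,q,r] = [q,r] − [p,r] + [p,q]. For instance
  ∂[1,2,4] = [2,4] − [1,4] + [1,2],
  ∂[0,2,3] = [2,3] − [0,3] + [0,2].
The resulting 10×10 matrix has rank 6, and its Smith normal form has invariant factors (1,1,1,1,1,1).

∂_3: C_3 → C_2 sends each 3-simplex σ to the alternating sum Σ_i (−1)^i (σ with its i-th vertex removed). For instance
  ∂[1,2,3,4] = [2,3,4] − [1,3,4] + [1,2,4] − [1,2,3],
  ∂[0,1,2,3] = [1,2,3] − [0,2,3] + [0,1,3] − [0,1,2].
As a 10×5 matrix over Z this has rank 4, with invariant factors (1,1,1,1).

From H_k ≅ ker(∂_k) / im(∂_{k+1}) we obtain:

  H_0: rank C_0 − rank ∂_1 = 5 − 4 = 1, and the invariant factors of ∂_1 are all 1, so H_0 ≅ Z.
  H_1: rank ker ∂_1 − rank ∂_2 = (10 − 4) − 6 = 0, and the invariant factors of ∂_2 are all 1, so H_1 ≅ 0.
  H_2: rank ker ∂_2 − rank ∂_3 = (10 − 6) − 4 = 0, and the invariant factors of ∂_3 are all 1, so H_2 ≅ 0.
  H_3: rank ker ∂_3 − rank ∂_4 = (5 − 4) − 0 = 1, and there is no ∂_4, so H_3 ≅ Z.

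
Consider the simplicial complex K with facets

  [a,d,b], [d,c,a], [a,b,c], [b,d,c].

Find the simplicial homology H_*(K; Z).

Take the total order a < b < c < d on the vertex set. Then K (dimension 2) consists of the simplices:

  0-simplices (4): a, b, c, d
  1-simplices (6): ab, ac, ad, bc, bd, cd
  2-simplices (4): abc, abd, acd, bcd

Hence C_0 ≅ Z^4, C_1 ≅ Z^6, C_2 ≅ Z^4.

∂_1: C_1 → C_0 is given by ∂[p,q] = [q] − [p].
As a 4×6 matrix over Z this has rank 3, with invariant factors (1,1,1).

The boundary map ∂_2: C_2 → C_1 acts by ∂[p,q,r] = [q,r] − [p,r] + [p,q]. For instance
  ∂abd = bd − ad + ab,
  ∂abc = bc − ac + ab.
This gives a 6×4 integer matrix of rank 3; reducing to Smith normal form yields diagonal entries (1,1,1).

Reading off H_k = ker ∂_k / im ∂_{k+1}:

  H_0: rank C_0 − rank ∂_1 = 4 − 3 = 1, and the invariant factors of ∂_1 are all 1, so H_0 = Z.
  H_1: rank ker ∂_1 − rank ∂_2 = (6 − 3) − 3 = 0, and the invariant factors of ∂_2 are all 1, so H_1 = 0.
  H_2: rank ker ∂_2 − rank ∂_3 = (4 − 3) − 0 = 1, and there is no ∂_3, so H_2 = Z.

(K is a triangulation of the 2-sphere S^2.)

H_0 ≅ Z,  H_1 = 0,  H_2 ≅ Z.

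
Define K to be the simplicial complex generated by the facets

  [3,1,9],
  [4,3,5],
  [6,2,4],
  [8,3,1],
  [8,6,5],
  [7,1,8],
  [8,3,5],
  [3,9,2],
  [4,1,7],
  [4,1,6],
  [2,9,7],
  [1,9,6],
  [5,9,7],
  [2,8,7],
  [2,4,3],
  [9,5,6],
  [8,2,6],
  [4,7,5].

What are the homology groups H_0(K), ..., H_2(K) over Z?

Take the total order 1 < 2 < 3 < 4 < 5 < 6 < 7 < 8 < 9 on the vertex set. Then K (dimension 2) consists of the simplices:

  0-simplices (9): [1], [2], [3], [4], [5], [6], [7], [8], [9]
  1-simplices (27): (27 of them)
  2-simplices (18): [1,3,8], [1,3,9], [1,4,6], [1,4,7], [1,6,9], [1,7,8], [2,3,4], [2,3,9], [2,4,6], [2,6,8], [2,7,8], [2,7,9], [3,4,5], [3,5,8], [4,5,7], [5,6,8], [5,6,9], [5,7,9]

so the chain groups are C_0 ≅ Z^9, C_1 ≅ Z^27, C_2 ≅ Z^18.

Boundary ∂_1: C_1 → C_0 maps an edge to its endpoints' difference, ∂[p,q] = q − p. For instance
  ∂[5,8] = [8] − [5].
The 9×27 boundary matrix has rank 8 and Smith normal form diag(1,1,1,1,1,1,1,1).

∂_2: C_2 → C_1 sends each 2-simplex [p,q,r] to [q,r] − [p,r] + [p,q]. For instance
  ∂[2,3,9] = [3,9] − [2,9] + [2,3],
  ∂[1,6,9] = [6,9] − [1,9] + [1,6].
As a 27×18 matrix over Z this has rank 17, with invariant factors (1,1,1,1,1,1,1,1,1,1,1,1,1,1,1,1,1).

Reading off H_k = ker ∂_k / im ∂_{k+1}:

  H_0: rank C_0 − rank ∂_1 = 9 − 8 = 1, and the invariant factors of ∂_1 are all 1, so H_0 ≅ Z.
  H_1: rank ker ∂_1 − rank ∂_2 = (27 − 8) − 17 = 2, and the invariant factors of ∂_2 are all 1, so H_1 ≅ Z^2.
  H_2: rank ker ∂_2 − rank ∂_3 = (18 − 17) − 0 = 1, and there is no ∂_3, so H_2 ≅ Z.

H_0 ≅ Z,  H_1 ≅ Z^2,  H_2 ≅ Z.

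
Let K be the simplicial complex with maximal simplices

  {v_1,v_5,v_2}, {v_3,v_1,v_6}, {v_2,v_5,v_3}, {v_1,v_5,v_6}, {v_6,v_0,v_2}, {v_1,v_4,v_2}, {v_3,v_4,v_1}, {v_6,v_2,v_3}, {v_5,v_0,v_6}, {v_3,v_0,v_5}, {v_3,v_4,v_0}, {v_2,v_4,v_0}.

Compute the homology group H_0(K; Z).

Fix the vertex order v_0 < v_1 < v_2 < v_3 < v_4 < v_5 < v_6 and write every simplex with vertices in increasing order. Then dim K = 2 and the simplices of K are:

  0-simplices (7): [v_0], [v_1], [v_2], [v_3], [v_4], [v_5], [v_6]
  1-simplices (18): (18 of them)
  2-simplices (12): (12 of them)

so the chain groups are C_0 ≅ Z^7, C_1 ≅ Z^18, C_2 ≅ Z^12.

Boundary ∂_1: C_1 → C_0 sends each edge [p,q] (with p < q) to q − p. For instance
  ∂[v_3,v_4] = [v_4] − [v_3].
As a 7×18 matrix over Z this has rank 6, with invariant factors (1,1,1,1,1,1).

∂_2: C_2 → C_1 acts by ∂[p,q,r] = [q,r] − [p,r] + [p,q]. For instance
  ∂[v_0,v_2,v_4] = [v_2,v_4] − [v_0,v_4] + [v_0,v_2],
  ∂[v_0,v_5,v_6] = [v_5,v_6] − [v_0,v_6] + [v_0,v_5].
As a 18×12 matrix over Z this has rank 12, with invariant factors (1,1,1,1,1,1,1,1,1,1,1,2).

From H_k ≅ ker(∂_k) / im(∂_{k+1}) we obtain:

  H_0: rank C_0 − rank ∂_1 = 7 − 6 = 1, and the invariant factors of ∂_1 are all 1, so H_0 = Z.

H_0 ≅ Z.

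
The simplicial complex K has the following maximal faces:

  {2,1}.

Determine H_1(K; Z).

Order the vertices as 1 < 2. Listing each simplex with vertices in this order, K has dimension 1 with simplices:

  0-simplices (2): [1], [2]
  1-simplices (1): [1,2]

Hence C_0 ≅ Z^2, C_1 ≅ Z^1.

∂_1: C_1 → C_0 sends each edge [p,q] (with p < q) to q − p. For instance
  ∂[1,2] = [2] − [1].
The 2×1 boundary matrix has rank 1 and Smith normal form diag(1).

From H_k ≅ ker(∂_k) / im(∂_{k+1}) we obtain:

  H_1: rank ker ∂_1 − rank ∂_2 = (1 − 1) − 0 = 0, and there is no ∂_2, so H_1 ≅ 0.

(K is a triangulation of the 1-simplex.)

H_1 = 0.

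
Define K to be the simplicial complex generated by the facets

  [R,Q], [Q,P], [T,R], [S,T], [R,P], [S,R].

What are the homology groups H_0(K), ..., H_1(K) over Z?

H_0 = Z,  H_1 = Z^2.

Fix the vertex order P < Q < R < S < T and write every simplex with vertices in increasing order. Then dim K = 1 and the simplices of K are:

  0-simplices (5): P, Q, R, S, T
  1-simplices (6): PQ, PR, QR, RS, RT, ST

giving chain groups C_0 ≅ Z^5, C_1 ≅ Z^6.

The boundary map ∂_1: C_1 → C_0 is given by ∂[p,q] = [q] − [p]. For instance
  ∂RS = S − R.
The resulting 5×6 matrix has rank 4, and its Smith normal form has invariant factors (1,1,1,1).

Now H_k = ker ∂_k / im ∂_{k+1}, so:

  H_0: rank C_0 − rank ∂_1 = 5 − 4 = 1, and the invariant factors of ∂_1 are all 1, so H_0 ≅ Z.
  H_1: rank ker ∂_1 − rank ∂_2 = (6 − 4) − 0 = 2, and there is no ∂_2, so H_1 ≅ Z^2.

As a check, the Euler characteristic is 5 − 6 = -1, which agrees with 1 − 2 = -1.
(K is a triangulation of a wedge of 2 circles.)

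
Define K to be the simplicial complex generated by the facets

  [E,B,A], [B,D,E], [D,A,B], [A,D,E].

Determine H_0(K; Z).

Order the vertices as A < B < D < E. Listing each simplex with vertices in this order, K has dimension 2 with simplices:

  0-simplices (4): A, B, D, E
  1-simplices (6): AB, AD, AE, BD, BE, DE
  2-simplices (4): ABD, ABE, ADE, BDE

giving chain groups C_0 ≅ Z^4, C_1 ≅ Z^6, C_2 ≅ Z^4.

The boundary map ∂_1: C_1 → C_0 sends each edge [p,q] (with p < q) to q − p.
As a 4×6 matrix over Z this has rank 3, with invariant factors (1,1,1).

The boundary map ∂_2: C_2 → C_1 sends each 2-simplex [p,q,r] to [q,r] − [p,r] + [p,q]. For instance
  ∂ABD = BD − AD + AB,
  ∂ADE = DE − AE + AD.
As a 6×4 matrix over Z this has rank 3, with invariant factors (1,1,1).

Reading off H_k = ker ∂_k / im ∂_{k+1}:

  H_0: rank C_0 − rank ∂_1 = 4 − 3 = 1, and the invariant factors of ∂_1 are all 1, so H_0 ≅ Z.

(K is a triangulation of the 2-sphere S^2.)

H_0 ≅ Z.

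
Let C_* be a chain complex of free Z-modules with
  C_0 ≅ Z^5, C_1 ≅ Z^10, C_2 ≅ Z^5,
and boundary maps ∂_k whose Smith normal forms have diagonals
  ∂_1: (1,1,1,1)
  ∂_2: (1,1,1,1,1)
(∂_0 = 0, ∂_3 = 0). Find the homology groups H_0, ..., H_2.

H_0 = Z,  H_1 = Z,  H_2 = 0.

H_0: b_0 = 5 − 0 − 4 = 1; torsion from ∂_1 factors > 1: none. So H_0 = Z.
H_1: b_1 = 10 − 4 − 5 = 1; torsion from ∂_2 factors > 1: none. So H_1 = Z.
H_2: b_2 = 5 − 5 − 0 = 0; torsion from ∂_3 factors > 1: none. So H_2 = 0.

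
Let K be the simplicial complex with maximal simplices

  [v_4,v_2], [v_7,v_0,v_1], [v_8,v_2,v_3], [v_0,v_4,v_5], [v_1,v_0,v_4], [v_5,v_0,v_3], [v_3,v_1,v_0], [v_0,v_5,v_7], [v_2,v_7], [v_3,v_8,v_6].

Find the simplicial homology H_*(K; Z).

H_0 = Z,  H_1 = Z^2,  H_2 = 0.

Fix the vertex order v_0 < v_1 < v_2 < v_3 < v_4 < v_5 < v_6 < v_7 < v_8 and write every simplex with vertices in increasing order. Then dim K = 2 and the simplices of K are:

  0-simplices (9): [v_0], [v_1], [v_2], [v_3], [v_4], [v_5], [v_6], [v_7], [v_8]
  1-simplices (18): (18 of them)
  2-simplices (8): [v_0,v_1,v_3], [v_0,v_1,v_4], [v_0,v_1,v_7], [v_0,v_3,v_5], [v_0,v_4,v_5], [v_0,v_5,v_7], [v_2,v_3,v_8], [v_3,v_6,v_8]

giving chain groups C_0 ≅ Z^9, C_1 ≅ Z^18, C_2 ≅ Z^8.

∂_1: C_1 → C_0 is given by ∂[p,q] = [q] − [p]. For instance
  ∂[v_5,v_7] = [v_7] − [v_5].
The 9×18 boundary matrix has rank 8 and Smith normal form diag(1,1,1,1,1,1,1,1).

∂_2: C_2 → C_1 sends each 2-simplex [p,q,r] to [q,r] − [p,r] + [p,q]. For instance
  ∂[v_0,v_5,v_7] = [v_5,v_7] − [v_0,v_7] + [v_0,v_5],
  ∂[v_0,v_1,v_7] = [v_1,v_7] − [v_0,v_7] + [v_0,v_1].
The resulting 18×8 matrix has rank 8, and its Smith normal form has invariant factors (1,1,1,1,1,1,1,1).

Reading off H_k = ker ∂_k / im ∂_{k+1}:

  H_0: rank C_0 − rank ∂_1 = 9 − 8 = 1, and the invariant factors of ∂_1 are all 1, so H_0 ≅ Z.
  H_1: rank ker ∂_1 − rank ∂_2 = (18 − 8) − 8 = 2, and the invariant factors of ∂_2 are all 1, so H_1 ≅ Z^2.
  H_2: rank ker ∂_2 − rank ∂_3 = (8 − 8) − 0 = 0, and there is no ∂_3, so H_2 ≅ 0.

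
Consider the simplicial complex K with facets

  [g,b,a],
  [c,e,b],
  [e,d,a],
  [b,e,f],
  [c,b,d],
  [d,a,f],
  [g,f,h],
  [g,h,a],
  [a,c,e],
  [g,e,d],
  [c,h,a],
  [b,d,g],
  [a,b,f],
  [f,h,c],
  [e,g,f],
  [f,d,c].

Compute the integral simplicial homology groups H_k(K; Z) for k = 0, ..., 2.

H_0 ≅ Z,  H_1 ≅ Z^2,  H_2 ≅ Z.

Order the vertices as a < b < c < d < e < f < g < h. Listing each simplex with vertices in this order, K has dimension 2 with simplices:

  0-simplices (8): a, b, c, d, e, f, g, h
  1-simplices (24): ab, ac, ad, ae, af, ag, ah, bc, bd, be, bf, bg, cd, ce, cf, ch, de, df, dg, ef, eg, fg, fh, gh
  2-simplices (16): abf, abg, ace, ach, ade, adf, agh, bcd, bce, bdg, bef, cdf, cfh, deg, efg, fgh

so the chain groups are C_0 ≅ Z^8, C_1 ≅ Z^24, C_2 ≅ Z^16.

The boundary map ∂_1: C_1 → C_0 sends each edge [p,q] (with p < q) to q − p.
This gives a 8×24 integer matrix of rank 7; reducing to Smith normal form yields diagonal entries (1,1,1,1,1,1,1).

Boundary ∂_2: C_2 → C_1 sends each 2-simplex [p,q,r] to [q,r] − [p,r] + [p,q]. For instance
  ∂ace = ce − ae + ac,
  ∂agh = gh − ah + ag.
As a 24×16 matrix over Z this has rank 15, with invariant factors (1,1,1,1,1,1,1,1,1,1,1,1,1,1,1).

Reading off H_k = ker ∂_k / im ∂_{k+1}:

  H_0: rank C_0 − rank ∂_1 = 8 − 7 = 1, and the invariant factors of ∂_1 are all 1, so H_0 = Z.
  H_1: rank ker ∂_1 − rank ∂_2 = (24 − 7) − 15 = 2, and the invariant factors of ∂_2 are all 1, so H_1 = Z^2.
  H_2: rank ker ∂_2 − rank ∂_3 = (16 − 15) − 0 = 1, and there is no ∂_3, so H_2 = Z.

As a check, the Euler characteristic is 8 − 24 + 16 = 0, which agrees with 1 − 2 + 1 = 0.
(K is a triangulation of the torus T^2.)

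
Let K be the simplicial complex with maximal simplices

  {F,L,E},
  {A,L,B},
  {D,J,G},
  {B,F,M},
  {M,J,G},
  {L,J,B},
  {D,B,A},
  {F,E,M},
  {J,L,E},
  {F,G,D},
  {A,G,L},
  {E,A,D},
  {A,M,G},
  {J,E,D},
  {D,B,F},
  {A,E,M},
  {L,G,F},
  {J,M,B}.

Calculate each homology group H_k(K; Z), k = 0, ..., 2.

K has 9 vertices, 27 edges, 18 triangles.
rank ∂_0 = 0, rank ∂_1 = 8 ⇒ b_0 = 9 − 0 − 8 = 1; all invariant factors of ∂_1 are 1 so no torsion. So H_0 ≅ Z.
rank ∂_1 = 8, rank ∂_2 = 17 ⇒ b_1 = 27 − 8 − 17 = 2; all invariant factors of ∂_2 are 1 so no torsion. So H_1 ≅ Z^2.
rank ∂_2 = 17, rank ∂_3 = 0 ⇒ b_2 = 18 − 17 − 0 = 1. So H_2 ≅ Z.

H_0 ≅ Z,  H_1 ≅ Z^2,  H_2 ≅ Z.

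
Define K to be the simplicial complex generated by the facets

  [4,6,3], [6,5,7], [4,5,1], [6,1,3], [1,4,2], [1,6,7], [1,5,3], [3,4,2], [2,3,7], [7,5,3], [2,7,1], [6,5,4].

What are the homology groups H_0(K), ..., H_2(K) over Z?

H_0 = Z,  H_1 = Z/2,  H_2 = 0.

We work with the vertex ordering 1 < 2 < 3 < 4 < 5 < 6 < 7. The simplices of K, each written with vertices in increasing order, are:

  0-simplices (7): [1], [2], [3], [4], [5], [6], [7]
  1-simplices (18): [1,2], [1,3], [1,4], [1,5], [1,6], [1,7], [2,3], [2,4], [2,7], [3,4], [3,5], [3,6], [3,7], [4,5], [4,6], [5,6], [5,7], [6,7]
  2-simplices (12): [1,2,4], [1,2,7], [1,3,5], [1,3,6], [1,4,5], [1,6,7], [2,3,4], [2,3,7], [3,4,6], [3,5,7], [4,5,6], [5,6,7]

so the chain groups are C_0 ≅ Z^7, C_1 ≅ Z^18, C_2 ≅ Z^12.

The boundary map ∂_1: C_1 → C_0 maps an edge to its endpoints' difference, ∂[p,q] = q − p.
The 7×18 boundary matrix has rank 6 and Smith normal form diag(1,1,1,1,1,1).

∂_2: C_2 → C_1 acts by ∂[p,q,r] = [q,r] − [p,r] + [p,q]. For instance
  ∂[1,3,6] = [3,6] − [1,6] + [1,3],
  ∂[1,2,4] = [2,4] − [1,4] + [1,2].
The 18×12 boundary matrix has rank 12 and Smith normal form diag(1,1,1,1,1,1,1,1,1,1,1,2).

Now H_k = ker ∂_k / im ∂_{k+1}, so:

  H_0: rank C_0 − rank ∂_1 = 7 − 6 = 1, and the invariant factors of ∂_1 are all 1, so H_0 ≅ Z.
  H_1: rank ker ∂_1 − rank ∂_2 = (18 − 6) − 12 = 0, and ∂_2 has invariant factor 2 > 1, so H_1 ≅ Z/2.
  H_2: rank ker ∂_2 − rank ∂_3 = (12 − 12) − 0 = 0, and there is no ∂_3, so H_2 ≅ 0.

As a check, the Euler characteristic is 7 − 18 + 12 = 1, which agrees with 1 − 0 + 0 = 1.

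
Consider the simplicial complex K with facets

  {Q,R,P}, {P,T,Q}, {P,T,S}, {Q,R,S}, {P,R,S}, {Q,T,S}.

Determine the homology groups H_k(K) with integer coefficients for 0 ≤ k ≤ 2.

Order the vertices as P < Q < R < S < T. Listing each simplex with vertices in this order, K has dimension 2 with simplices:

  0-simplices (5): P, Q, R, S, T
  1-simplices (9): PQ, PR, PS, PT, QR, QS, QT, RS, ST
  2-simplices (6): PQR, PQT, PRS, PST, QRS, QST

Hence C_0 ≅ Z^5, C_1 ≅ Z^9, C_2 ≅ Z^6.

Boundary ∂_1: C_1 → C_0 maps an edge to its endpoints' difference, ∂[p,q] = q − p. For instance
  ∂QR = R − Q.
The 5×9 boundary matrix has rank 4 and Smith normal form diag(1,1,1,1).

Boundary ∂_2: C_2 → C_1 maps a triangle to the signed sum of its edges. For instance
  ∂PRS = RS − PS + PR,
  ∂PST = ST − PT + PS.
The resulting 9×6 matrix has rank 5, and its Smith normal form has invariant factors (1,1,1,1,1).

From H_k ≅ ker(∂_k) / im(∂_{k+1}) we obtain:

  H_0: rank C_0 − rank ∂_1 = 5 − 4 = 1, and the invariant factors of ∂_1 are all 1, so H_0 = Z.
  H_1: rank ker ∂_1 − rank ∂_2 = (9 − 4) − 5 = 0, and the invariant factors of ∂_2 are all 1, so H_1 = 0.
  H_2: rank ker ∂_2 − rank ∂_3 = (6 − 5) − 0 = 1, and there is no ∂_3, so H_2 = Z.

As a check, the Euler characteristic is 5 − 9 + 6 = 2, which agrees with 1 − 0 + 1 = 2.

H_0 = Z,  H_1 = 0,  H_2 = Z.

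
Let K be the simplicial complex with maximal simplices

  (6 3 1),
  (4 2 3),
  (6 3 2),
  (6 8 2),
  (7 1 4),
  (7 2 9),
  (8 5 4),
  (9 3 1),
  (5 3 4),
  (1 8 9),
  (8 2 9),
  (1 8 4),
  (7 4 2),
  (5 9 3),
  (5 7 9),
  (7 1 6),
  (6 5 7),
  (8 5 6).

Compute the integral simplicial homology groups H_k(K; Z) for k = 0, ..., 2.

H_0 = Z,  H_1 = Z^2,  H_2 = Z.

Take the total order 1 < 2 < 3 < 4 < 5 < 6 < 7 < 8 < 9 on the vertex set. Then K (dimension 2) consists of the simplices:

  0-simplices (9): [1], [2], [3], [4], [5], [6], [7], [8], [9]
  1-simplices (27): (27 of them)
  2-simplices (18): [1,3,6], [1,3,9], [1,4,7], [1,4,8], [1,6,7], [1,8,9], [2,3,4], [2,3,6], [2,4,7], [2,6,8], [2,7,9], [2,8,9], [3,4,5], [3,5,9], [4,5,8], [5,6,7], [5,6,8], [5,7,9]

so the chain groups are C_0 ≅ Z^9, C_1 ≅ Z^27, C_2 ≅ Z^18.

The boundary map ∂_1: C_1 → C_0 maps an edge to its endpoints' difference, ∂[p,q] = q − p.
This gives a 9×27 integer matrix of rank 8; reducing to Smith normal form yields diagonal entries (1,1,1,1,1,1,1,1).

Boundary ∂_2: C_2 → C_1 sends each 2-simplex [p,q,r] to [q,r] − [p,r] + [p,q]. For instance
  ∂[1,4,7] = [4,7] − [1,7] + [1,4],
  ∂[2,3,6] = [3,6] − [2,6] + [2,3].
As a 27×18 matrix over Z this has rank 17, with invariant factors (1,1,1,1,1,1,1,1,1,1,1,1,1,1,1,1,1).

Reading off H_k = ker ∂_k / im ∂_{k+1}:

  H_0: rank C_0 − rank ∂_1 = 9 − 8 = 1, and the invariant factors of ∂_1 are all 1, so H_0 ≅ Z.
  H_1: rank ker ∂_1 − rank ∂_2 = (27 − 8) − 17 = 2, and the invariant factors of ∂_2 are all 1, so H_1 ≅ Z^2.
  H_2: rank ker ∂_2 − rank ∂_3 = (18 − 17) − 0 = 1, and there is no ∂_3, so H_2 ≅ Z.

As a check, the Euler characteristic is 9 − 27 + 18 = 0, which agrees with 1 − 2 + 1 = 0.
(K is a triangulation of the torus T^2.)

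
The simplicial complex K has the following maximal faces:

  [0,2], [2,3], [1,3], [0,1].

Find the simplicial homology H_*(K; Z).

Take the total order 0 < 1 < 2 < 3 on the vertex set. Then K (dimension 1) consists of the simplices:

  0-simplices (4): [0], [1], [2], [3]
  1-simplices (4): [0,1], [0,2], [1,3], [2,3]

so the chain groups are C_0 ≅ Z^4, C_1 ≅ Z^4.

Boundary ∂_1: C_1 → C_0 is given by ∂[p,q] = [q] − [p].
As a 4×4 matrix over Z this has rank 3, with invariant factors (1,1,1).

From H_k ≅ ker(∂_k) / im(∂_{k+1}) we obtain:

  H_0: rank C_0 − rank ∂_1 = 4 − 3 = 1, and the invariant factors of ∂_1 are all 1, so H_0 = Z.
  H_1: rank ker ∂_1 − rank ∂_2 = (4 − 3) − 0 = 1, and there is no ∂_2, so H_1 = Z.

As a check, the Euler characteristic is 4 − 4 = 0, which agrees with 1 − 1 = 0.

H_0 ≅ Z,  H_1 ≅ Z.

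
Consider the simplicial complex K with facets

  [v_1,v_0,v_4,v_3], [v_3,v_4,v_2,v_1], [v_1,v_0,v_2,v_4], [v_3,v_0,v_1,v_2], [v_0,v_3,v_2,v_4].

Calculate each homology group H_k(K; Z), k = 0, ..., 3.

We work with the vertex ordering v_0 < v_1 < v_2 < v_3 < v_4. The simplices of K, each written with vertices in increasing order, are:

  0-simplices (5): [v_0], [v_1], [v_2], [v_3], [v_4]
  1-simplices (10): [v_0,v_1], [v_0,v_2], [v_0,v_3], [v_0,v_4], [v_1,v_2], [v_1,v_3], [v_1,v_4], [v_2,v_3], [v_2,v_4], [v_3,v_4]
  2-simplices (10): [v_0,v_1,v_2], [v_0,v_1,v_3], [v_0,v_1,v_4], [v_0,v_2,v_3], [v_0,v_2,v_4], [v_0,v_3,v_4], [v_1,v_2,v_3], [v_1,v_2,v_4], [v_1,v_3,v_4], [v_2,v_3,v_4]
  3-simplices (5): [v_0,v_1,v_2,v_3], [v_0,v_1,v_2,v_4], [v_0,v_1,v_3,v_4], [v_0,v_2,v_3,v_4], [v_1,v_2,v_3,v_4]

Hence C_0 ≅ Z^5, C_1 ≅ Z^10, C_2 ≅ Z^10, C_3 ≅ Z^5.

The boundary map ∂_1: C_1 → C_0 maps an edge to its endpoints' difference, ∂[p,q] = q − p. For instance
  ∂[v_0,v_2] = [v_2] − [v_0].
As a 5×10 matrix over Z this has rank 4, with invariant factors (1,1,1,1).

∂_2: C_2 → C_1 sends each 2-simplex [p,q,r] to [q,r] − [p,r] + [p,q]. For instance
  ∂[v_1,v_3,v_4] = [v_3,v_4] − [v_1,v_4] + [v_1,v_3],
  ∂[v_0,v_1,v_4] = [v_1,v_4] − [v_0,v_4] + [v_0,v_1].
The resulting 10×10 matrix has rank 6, and its Smith normal form has invariant factors (1,1,1,1,1,1).

The boundary map ∂_3: C_3 → C_2 sends each 3-simplex σ to the alternating sum Σ_i (−1)^i (σ with its i-th vertex removed). For instance
  ∂[v_1,v_2,v_3,v_4] = [v_2,v_3,v_4] − [v_1,v_3,v_4] + [v_1,v_2,v_4] − [v_1,v_2,v_3],
  ∂[v_0,v_1,v_2,v_4] = [v_1,v_2,v_4] − [v_0,v_2,v_4] + [v_0,v_1,v_4] − [v_0,v_1,v_2].
This gives a 10×5 integer matrix of rank 4; reducing to Smith normal form yields diagonal entries (1,1,1,1).

From H_k ≅ ker(∂_k) / im(∂_{k+1}) we obtain:

  H_0: rank C_0 − rank ∂_1 = 5 − 4 = 1, and the invariant factors of ∂_1 are all 1, so H_0 ≅ Z.
  H_1: rank ker ∂_1 − rank ∂_2 = (10 − 4) − 6 = 0, and the invariant factors of ∂_2 are all 1, so H_1 ≅ 0.
  H_2: rank ker ∂_2 − rank ∂_3 = (10 − 6) − 4 = 0, and the invariant factors of ∂_3 are all 1, so H_2 ≅ 0.
  H_3: rank ker ∂_3 − rank ∂_4 = (5 − 4) − 0 = 1, and there is no ∂_4, so H_3 ≅ Z.

As a check, the Euler characteristic is 5 − 10 + 10 − 5 = 0, which agrees with 1 − 0 + 0 − 1 = 0.
(K is a triangulation of the 3-sphere S^3.)

H_0 = Z,  H_1 = 0,  H_2 = 0,  H_3 = Z.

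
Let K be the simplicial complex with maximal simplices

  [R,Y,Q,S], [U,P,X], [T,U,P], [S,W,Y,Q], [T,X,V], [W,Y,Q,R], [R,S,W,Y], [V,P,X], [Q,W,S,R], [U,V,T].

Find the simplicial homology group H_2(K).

K has 10 vertices, 20 edges, 15 triangles, 5 3-simplices.
rank ∂_2 = 11, rank ∂_3 = 4 ⇒ b_2 = 15 − 11 − 4 = 0; all invariant factors of ∂_3 are 1 so no torsion. So H_2 ≅ 0.

H_2 = 0.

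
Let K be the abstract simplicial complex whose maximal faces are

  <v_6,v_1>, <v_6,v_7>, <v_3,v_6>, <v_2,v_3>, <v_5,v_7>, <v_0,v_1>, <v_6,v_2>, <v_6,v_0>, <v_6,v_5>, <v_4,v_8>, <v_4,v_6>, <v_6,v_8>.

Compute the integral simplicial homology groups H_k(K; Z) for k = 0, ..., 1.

H_0 ≅ Z,  H_1 ≅ Z^4.

Take the total order v_0 < v_1 < v_2 < v_3 < v_4 < v_5 < v_6 < v_7 < v_8 on the vertex set. Then K (dimension 1) consists of the simplices:

  0-simplices (9): [v_0], [v_1], [v_2], [v_3], [v_4], [v_5], [v_6], [v_7], [v_8]
  1-simplices (12): [v_0,v_1], [v_0,v_6], [v_1,v_6], [v_2,v_3], [v_2,v_6], [v_3,v_6], [v_4,v_6], [v_4,v_8], [v_5,v_6], [v_5,v_7], [v_6,v_7], [v_6,v_8]

giving chain groups C_0 ≅ Z^9, C_1 ≅ Z^12.

The boundary map ∂_1: C_1 → C_0 sends each edge [p,q] (with p < q) to q − p. For instance
  ∂[v_5,v_7] = [v_7] − [v_5].
This gives a 9×12 integer matrix of rank 8; reducing to Smith normal form yields diagonal entries (1,1,1,1,1,1,1,1).

Reading off H_k = ker ∂_k / im ∂_{k+1}:

  H_0: rank C_0 − rank ∂_1 = 9 − 8 = 1, and the invariant factors of ∂_1 are all 1, so H_0 = Z.
  H_1: rank ker ∂_1 − rank ∂_2 = (12 − 8) − 0 = 4, and there is no ∂_2, so H_1 = Z^4.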